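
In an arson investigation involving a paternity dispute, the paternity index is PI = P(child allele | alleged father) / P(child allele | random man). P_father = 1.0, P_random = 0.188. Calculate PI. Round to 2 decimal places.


Paternity Index calculation:
PI = P(allele|father) / P(allele|random)
PI = 1.0 / 0.188
PI = 5.32

5.32


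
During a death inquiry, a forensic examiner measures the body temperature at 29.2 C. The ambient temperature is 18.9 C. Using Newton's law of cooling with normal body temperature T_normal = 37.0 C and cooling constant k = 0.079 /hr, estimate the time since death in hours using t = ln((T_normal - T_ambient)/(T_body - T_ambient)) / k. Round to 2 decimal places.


Using Newton's law of cooling:
t = ln((T_normal - T_ambient) / (T_body - T_ambient)) / k
T_normal - T_ambient = 18.1
T_body - T_ambient = 10.3
Ratio = 1.757282
ln(ratio) = 0.563768
t = 0.563768 / 0.079 = 7.14 hours

7.14


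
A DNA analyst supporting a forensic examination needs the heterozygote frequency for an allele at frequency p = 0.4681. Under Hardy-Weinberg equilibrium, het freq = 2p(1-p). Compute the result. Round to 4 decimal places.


Hardy-Weinberg heterozygote frequency:
q = 1 - p = 1 - 0.4681 = 0.5319
2pq = 2 * 0.4681 * 0.5319 = 0.4980

0.4980


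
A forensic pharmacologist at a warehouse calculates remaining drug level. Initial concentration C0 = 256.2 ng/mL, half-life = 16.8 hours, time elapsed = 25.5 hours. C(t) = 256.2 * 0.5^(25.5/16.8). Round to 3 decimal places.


Drug concentration decay:
Number of half-lives = t / t_half = 25.5 / 16.8 = 1.517857
Decay factor = 0.5^1.517857 = 0.34920424
C(t) = 256.2 * 0.34920424 = 89.466 ng/mL

89.466


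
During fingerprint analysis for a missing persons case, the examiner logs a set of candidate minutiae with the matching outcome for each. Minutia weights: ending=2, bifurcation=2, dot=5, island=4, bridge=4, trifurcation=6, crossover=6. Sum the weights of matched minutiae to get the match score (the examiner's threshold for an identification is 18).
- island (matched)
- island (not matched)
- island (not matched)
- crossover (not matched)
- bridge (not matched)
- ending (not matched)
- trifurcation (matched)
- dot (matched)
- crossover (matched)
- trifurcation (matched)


Weighted minutiae match score:
  island: matched, +4 (running total 4)
  island: not matched, +0
  island: not matched, +0
  crossover: not matched, +0
  bridge: not matched, +0
  ending: not matched, +0
  trifurcation: matched, +6 (running total 10)
  dot: matched, +5 (running total 15)
  crossover: matched, +6 (running total 21)
  trifurcation: matched, +6 (running total 27)
Total score = 27
Threshold = 18; verdict = identification

27


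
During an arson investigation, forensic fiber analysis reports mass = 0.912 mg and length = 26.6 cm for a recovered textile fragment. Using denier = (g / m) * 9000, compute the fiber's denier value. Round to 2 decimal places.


Denier calculation:
Mass in grams = 0.912 mg / 1000 = 0.000912 g
Length in meters = 26.6 cm / 100 = 0.266 m
Linear density = mass / length = 0.000912 / 0.266 = 0.00342857 g/m
Denier = (g/m) * 9000 = 0.00342857 * 9000 = 30.86

30.86


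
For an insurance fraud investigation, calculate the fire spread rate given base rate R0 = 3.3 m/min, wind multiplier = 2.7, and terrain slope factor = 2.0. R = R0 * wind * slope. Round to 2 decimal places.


Fire spread rate calculation:
R = R0 * wind_factor * slope_factor
= 3.3 * 2.7 * 2.0
= 8.91 * 2.0
= 17.82 m/min

17.82


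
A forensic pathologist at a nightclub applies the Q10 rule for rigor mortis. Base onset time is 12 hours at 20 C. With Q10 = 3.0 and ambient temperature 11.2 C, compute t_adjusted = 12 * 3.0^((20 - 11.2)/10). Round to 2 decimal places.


Rigor mortis time adjustment:
Exponent = (T_ref - T_actual) / 10 = (20 - 11.2) / 10 = 0.88
Q10 factor = 3.0^0.88 = 2.62946
t_adjusted = 12 * 2.62946 = 31.55 hours

31.55


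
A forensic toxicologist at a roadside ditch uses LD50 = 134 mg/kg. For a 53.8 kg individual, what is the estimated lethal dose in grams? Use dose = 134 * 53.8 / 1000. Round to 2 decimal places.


Lethal dose calculation:
Lethal dose = LD50 * body_weight / 1000
= 134 * 53.8 / 1000
= 7209.2 / 1000
= 7.21 g

7.21


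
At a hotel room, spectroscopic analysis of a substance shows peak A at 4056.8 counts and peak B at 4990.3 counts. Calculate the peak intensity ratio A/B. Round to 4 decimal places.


Spectral peak ratio:
Peak A = 4056.8 counts
Peak B = 4990.3 counts
Ratio = 4056.8 / 4990.3 = 0.8129

0.8129


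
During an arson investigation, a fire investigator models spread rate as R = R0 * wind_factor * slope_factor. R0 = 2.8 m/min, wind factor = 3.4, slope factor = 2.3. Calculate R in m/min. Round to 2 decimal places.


Fire spread rate calculation:
R = R0 * wind_factor * slope_factor
= 2.8 * 3.4 * 2.3
= 9.52 * 2.3
= 21.90 m/min

21.90


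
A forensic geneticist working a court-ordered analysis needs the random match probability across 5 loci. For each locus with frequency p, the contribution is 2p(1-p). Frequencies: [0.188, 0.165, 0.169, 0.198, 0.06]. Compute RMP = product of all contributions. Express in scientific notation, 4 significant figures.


Computing RMP for 5 loci:
Locus 1: 2 * 0.188 * 0.812 = 0.305312
Locus 2: 2 * 0.165 * 0.835 = 0.27555
Locus 3: 2 * 0.169 * 0.831 = 0.280878
Locus 4: 2 * 0.198 * 0.802 = 0.317592
Locus 5: 2 * 0.06 * 0.94 = 0.1128
RMP = 8.465e-04

8.465e-04


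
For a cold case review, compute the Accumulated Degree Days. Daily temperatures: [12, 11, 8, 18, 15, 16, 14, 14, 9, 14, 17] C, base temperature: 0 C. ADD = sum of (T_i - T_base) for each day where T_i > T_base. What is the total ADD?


Computing ADD day by day:
Day 1: max(0, 12 - 0) = 12
Day 2: max(0, 11 - 0) = 11
Day 3: max(0, 8 - 0) = 8
Day 4: max(0, 18 - 0) = 18
Day 5: max(0, 15 - 0) = 15
Day 6: max(0, 16 - 0) = 16
Day 7: max(0, 14 - 0) = 14
Day 8: max(0, 14 - 0) = 14
Day 9: max(0, 9 - 0) = 9
Day 10: max(0, 14 - 0) = 14
Day 11: max(0, 17 - 0) = 17
Total ADD = 148

148


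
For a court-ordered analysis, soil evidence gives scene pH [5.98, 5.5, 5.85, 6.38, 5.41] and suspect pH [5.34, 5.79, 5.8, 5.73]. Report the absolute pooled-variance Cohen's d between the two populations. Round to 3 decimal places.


Pooled-variance Cohen's d for soil pH comparison:
Scene mean = 29.12 / 5 = 5.824
Suspect mean = 22.66 / 4 = 5.665
Scene sample variance s_s^2 = 0.15263
Suspect sample variance s_c^2 = 0.0479
Pooled variance = ((n_s-1)*s_s^2 + (n_c-1)*s_c^2) / (n_s + n_c - 2) = 0.107746
Pooled SD = sqrt(0.107746) = 0.328247
Mean difference = 0.159
|d| = |0.159| / 0.328247 = 0.484

0.484


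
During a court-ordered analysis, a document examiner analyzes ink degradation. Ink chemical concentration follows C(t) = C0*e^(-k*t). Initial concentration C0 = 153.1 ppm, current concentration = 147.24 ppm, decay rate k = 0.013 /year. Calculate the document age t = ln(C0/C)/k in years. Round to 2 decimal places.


Document age estimation:
C0/C = 153.1 / 147.24 = 1.039799
ln(C0/C) = 0.039027
t = 0.039027 / 0.013 = 3.00 years

3.00


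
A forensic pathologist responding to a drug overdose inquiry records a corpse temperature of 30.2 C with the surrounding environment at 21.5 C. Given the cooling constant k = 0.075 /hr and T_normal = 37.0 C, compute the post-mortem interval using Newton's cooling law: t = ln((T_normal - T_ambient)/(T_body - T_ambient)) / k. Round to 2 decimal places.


Using Newton's law of cooling:
t = ln((T_normal - T_ambient) / (T_body - T_ambient)) / k
T_normal - T_ambient = 15.5
T_body - T_ambient = 8.7
Ratio = 1.781609
ln(ratio) = 0.577517
t = 0.577517 / 0.075 = 7.70 hours

7.70


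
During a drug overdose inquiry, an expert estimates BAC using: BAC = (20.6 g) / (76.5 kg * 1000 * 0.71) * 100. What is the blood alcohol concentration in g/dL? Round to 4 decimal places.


Applying the Widmark formula:
BAC = (dose_g / (body_wt * 1000 * r)) * 100
Denominator = 76.5 * 1000 * 0.71 = 54315
BAC = (20.6 / 54315) * 100
BAC = 0.0379 g/dL

0.0379


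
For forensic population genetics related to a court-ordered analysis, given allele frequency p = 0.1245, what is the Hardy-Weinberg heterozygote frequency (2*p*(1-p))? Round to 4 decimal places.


Hardy-Weinberg heterozygote frequency:
q = 1 - p = 1 - 0.1245 = 0.8755
2pq = 2 * 0.1245 * 0.8755 = 0.2180

0.2180


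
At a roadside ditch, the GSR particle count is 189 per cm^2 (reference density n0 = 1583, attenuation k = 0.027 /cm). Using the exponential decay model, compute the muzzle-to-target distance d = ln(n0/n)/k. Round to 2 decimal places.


GSR distance calculation:
n0/n = 1583 / 189 = 8.375661
ln(n0/n) = 2.12533
d = 2.12533 / 0.027 = 78.72 cm

78.72


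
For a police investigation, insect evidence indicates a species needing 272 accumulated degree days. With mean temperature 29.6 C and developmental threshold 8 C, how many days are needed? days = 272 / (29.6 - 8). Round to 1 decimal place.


Insect development time:
Effective temperature = avg_temp - T_base = 29.6 - 8 = 21.6 C
Days = ADD / effective_temp = 272 / 21.6 = 12.6 days

12.6


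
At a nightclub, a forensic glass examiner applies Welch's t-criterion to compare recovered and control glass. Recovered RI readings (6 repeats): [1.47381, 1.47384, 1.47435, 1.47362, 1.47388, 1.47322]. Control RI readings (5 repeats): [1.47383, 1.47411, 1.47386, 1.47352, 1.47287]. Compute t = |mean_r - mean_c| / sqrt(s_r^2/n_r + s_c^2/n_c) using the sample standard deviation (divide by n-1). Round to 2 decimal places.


Welch's t-criterion for glass RI comparison:
Recovered mean = sum / n_r = 8.84272 / 6 = 1.4737867
Control mean = sum / n_c = 7.36819 / 5 = 1.473638
Recovered sample variance s_r^2 = 1.35667e-07
Control sample variance s_c^2 = 2.2817e-07
Welch SE (unpooled) = sqrt(s_r^2/n_r + s_c^2/n_c) = sqrt(2.26111e-08 + 4.5634e-08) = sqrt(6.82451e-08) = 0.000261238
|mean_r - mean_c| = 0.000148667
t = 0.000148667 / 0.000261238 = 0.57

0.57


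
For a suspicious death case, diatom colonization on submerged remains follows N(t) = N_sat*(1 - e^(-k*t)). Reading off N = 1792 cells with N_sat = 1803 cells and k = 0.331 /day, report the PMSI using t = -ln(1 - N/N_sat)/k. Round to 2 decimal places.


PMSI from diatom colonization curve:
N / N_sat = 1792 / 1803 = 0.993899
1 - N/N_sat = 0.006101
ln(1 - N/N_sat) = -5.099303
t = -ln(1 - N/N_sat) / k = -(-5.099303) / 0.331 = 15.41 days

15.41


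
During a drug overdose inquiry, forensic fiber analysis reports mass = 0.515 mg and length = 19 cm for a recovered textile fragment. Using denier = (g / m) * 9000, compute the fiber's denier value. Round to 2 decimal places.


Denier calculation:
Mass in grams = 0.515 mg / 1000 = 0.000515 g
Length in meters = 19 cm / 100 = 0.19 m
Linear density = mass / length = 0.000515 / 0.19 = 0.00271053 g/m
Denier = (g/m) * 9000 = 0.00271053 * 9000 = 24.39

24.39


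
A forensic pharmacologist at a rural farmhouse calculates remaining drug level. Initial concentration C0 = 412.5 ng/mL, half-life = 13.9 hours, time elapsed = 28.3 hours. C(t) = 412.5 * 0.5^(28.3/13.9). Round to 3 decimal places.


Drug concentration decay:
Number of half-lives = t / t_half = 28.3 / 13.9 = 2.035971
Decay factor = 0.5^2.035971 = 0.24384377
C(t) = 412.5 * 0.24384377 = 100.586 ng/mL

100.586


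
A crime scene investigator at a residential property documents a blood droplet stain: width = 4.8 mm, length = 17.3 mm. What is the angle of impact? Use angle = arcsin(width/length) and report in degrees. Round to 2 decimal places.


Blood spatter impact angle calculation:
width / length = 4.8 / 17.3 = 0.277457
angle = arcsin(0.277457)
angle = 16.11 degrees

16.11


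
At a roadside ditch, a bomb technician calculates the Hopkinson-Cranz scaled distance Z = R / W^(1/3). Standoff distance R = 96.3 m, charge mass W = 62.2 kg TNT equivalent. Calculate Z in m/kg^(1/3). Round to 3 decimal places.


Scaled distance calculation:
W^(1/3) = 62.2^(1/3) = 3.962143
Z = R / W^(1/3) = 96.3 / 3.962143
Z = 24.305 m/kg^(1/3)

24.305


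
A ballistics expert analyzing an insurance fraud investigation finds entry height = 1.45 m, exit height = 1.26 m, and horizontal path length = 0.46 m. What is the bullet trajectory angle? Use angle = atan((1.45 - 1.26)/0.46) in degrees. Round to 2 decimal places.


Bullet trajectory angle:
Height difference = 1.45 - 1.26 = 0.19 m
angle = atan(0.19 / 0.46)
angle = atan(0.413043)
angle = 22.44 degrees

22.44


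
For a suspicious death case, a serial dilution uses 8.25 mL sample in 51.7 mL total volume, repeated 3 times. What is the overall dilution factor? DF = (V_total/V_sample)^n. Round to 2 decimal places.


Dilution factor calculation:
Single dilution = V_total / V_sample = 51.7 / 8.25 ≈ 6.266667
Number of dilutions = 3
Total DF = (51.7 / 8.25)^3 (full precision, rounded at the end) = 246.10

246.10


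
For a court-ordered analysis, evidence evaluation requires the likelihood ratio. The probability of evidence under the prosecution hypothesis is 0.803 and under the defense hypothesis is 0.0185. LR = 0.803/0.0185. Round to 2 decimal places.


Likelihood ratio calculation:
LR = P(E|Hp) / P(E|Hd)
LR = 0.803 / 0.0185
LR = 43.41

43.41


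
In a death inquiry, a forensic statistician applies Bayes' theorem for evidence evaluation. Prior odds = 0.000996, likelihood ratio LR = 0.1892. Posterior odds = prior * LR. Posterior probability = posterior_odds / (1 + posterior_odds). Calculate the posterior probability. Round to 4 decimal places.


Bayesian evidence evaluation:
Posterior odds = prior_odds * LR = 0.000996 * 0.1892 = 0.0001884432
Posterior probability = posterior_odds / (1 + posterior_odds)
= 0.0001884432 / (1 + 0.0001884432)
= 0.0001884432 / 1.0001884432
= 0.0002

0.0002


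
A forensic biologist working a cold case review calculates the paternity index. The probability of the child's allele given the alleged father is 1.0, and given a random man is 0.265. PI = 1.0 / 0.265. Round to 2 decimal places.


Paternity Index calculation:
PI = P(allele|father) / P(allele|random)
PI = 1.0 / 0.265
PI = 3.77

3.77


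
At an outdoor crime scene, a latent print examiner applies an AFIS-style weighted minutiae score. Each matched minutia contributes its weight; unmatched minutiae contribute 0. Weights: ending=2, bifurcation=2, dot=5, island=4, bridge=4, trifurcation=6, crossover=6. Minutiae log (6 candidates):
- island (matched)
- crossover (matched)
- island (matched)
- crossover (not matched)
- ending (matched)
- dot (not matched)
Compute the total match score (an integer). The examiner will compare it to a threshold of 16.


Weighted minutiae match score:
  island: matched, +4 (running total 4)
  crossover: matched, +6 (running total 10)
  island: matched, +4 (running total 14)
  crossover: not matched, +0
  ending: matched, +2 (running total 16)
  dot: not matched, +0
Total score = 16
Threshold = 16; verdict = identification

16


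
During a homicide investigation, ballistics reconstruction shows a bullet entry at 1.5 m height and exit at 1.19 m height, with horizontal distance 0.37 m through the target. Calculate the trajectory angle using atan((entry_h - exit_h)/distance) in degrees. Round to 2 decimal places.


Bullet trajectory angle:
Height difference = 1.5 - 1.19 = 0.31 m
angle = atan(0.31 / 0.37)
angle = atan(0.837838)
angle = 39.96 degrees

39.96


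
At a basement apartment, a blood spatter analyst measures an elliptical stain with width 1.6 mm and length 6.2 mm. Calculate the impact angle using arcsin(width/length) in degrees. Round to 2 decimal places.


Blood spatter impact angle calculation:
width / length = 1.6 / 6.2 = 0.258065
angle = arcsin(0.258065)
angle = 14.96 degrees

14.96


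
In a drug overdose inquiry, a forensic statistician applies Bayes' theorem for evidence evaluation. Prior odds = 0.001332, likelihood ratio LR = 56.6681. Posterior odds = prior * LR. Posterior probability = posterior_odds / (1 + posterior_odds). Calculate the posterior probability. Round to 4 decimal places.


Bayesian evidence evaluation:
Posterior odds = prior_odds * LR = 0.001332 * 56.6681 = 0.07548191
Posterior probability = posterior_odds / (1 + posterior_odds)
= 0.07548191 / (1 + 0.07548191)
= 0.07548191 / 1.07548191
= 0.0702

0.0702


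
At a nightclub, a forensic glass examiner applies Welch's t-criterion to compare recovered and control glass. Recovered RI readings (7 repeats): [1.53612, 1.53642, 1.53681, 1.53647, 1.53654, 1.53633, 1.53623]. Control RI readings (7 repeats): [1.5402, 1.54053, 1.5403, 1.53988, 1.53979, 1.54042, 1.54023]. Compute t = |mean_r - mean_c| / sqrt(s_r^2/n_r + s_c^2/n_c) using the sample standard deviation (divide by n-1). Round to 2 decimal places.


Welch's t-criterion for glass RI comparison:
Recovered mean = sum / n_r = 10.75492 / 7 = 1.5364171
Control mean = sum / n_c = 10.78135 / 7 = 1.5401929
Recovered sample variance s_r^2 = 5.05238e-08
Control sample variance s_c^2 = 7.30571e-08
Welch SE (unpooled) = sqrt(s_r^2/n_r + s_c^2/n_c) = sqrt(7.21769e-09 + 1.04367e-08) = sqrt(1.76544e-08) = 0.00013287
|mean_r - mean_c| = 0.00377571
t = 0.00377571 / 0.00013287 = 28.42

28.42


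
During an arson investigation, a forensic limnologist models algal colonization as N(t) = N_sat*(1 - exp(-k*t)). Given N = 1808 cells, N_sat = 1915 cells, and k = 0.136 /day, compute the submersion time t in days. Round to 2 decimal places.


PMSI from diatom colonization curve:
N / N_sat = 1808 / 1915 = 0.944125
1 - N/N_sat = 0.055875
ln(1 - N/N_sat) = -2.884638
t = -ln(1 - N/N_sat) / k = -(-2.884638) / 0.136 = 21.21 days

21.21


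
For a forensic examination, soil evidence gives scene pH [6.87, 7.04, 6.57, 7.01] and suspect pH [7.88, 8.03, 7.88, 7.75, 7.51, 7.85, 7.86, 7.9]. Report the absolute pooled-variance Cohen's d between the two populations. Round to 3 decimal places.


Pooled-variance Cohen's d for soil pH comparison:
Scene mean = 27.49 / 4 = 6.8725
Suspect mean = 62.66 / 8 = 7.8325
Scene sample variance s_s^2 = 0.046158
Suspect sample variance s_c^2 = 0.02285
Pooled variance = ((n_s-1)*s_s^2 + (n_c-1)*s_c^2) / (n_s + n_c - 2) = 0.029842
Pooled SD = sqrt(0.029842) = 0.172748
Mean difference = -0.96
|d| = |-0.96| / 0.172748 = 5.557

5.557


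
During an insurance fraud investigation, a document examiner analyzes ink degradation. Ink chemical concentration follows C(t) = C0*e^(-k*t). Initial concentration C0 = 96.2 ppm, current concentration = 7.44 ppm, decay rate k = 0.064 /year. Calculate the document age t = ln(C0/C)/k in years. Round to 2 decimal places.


Document age estimation:
C0/C = 96.2 / 7.44 = 12.930108
ln(C0/C) = 2.559559
t = 2.559559 / 0.064 = 39.99 years

39.99


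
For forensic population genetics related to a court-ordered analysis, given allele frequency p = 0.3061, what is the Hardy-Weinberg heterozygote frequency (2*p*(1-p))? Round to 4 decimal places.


Hardy-Weinberg heterozygote frequency:
q = 1 - p = 1 - 0.3061 = 0.6939
2pq = 2 * 0.3061 * 0.6939 = 0.4248

0.4248


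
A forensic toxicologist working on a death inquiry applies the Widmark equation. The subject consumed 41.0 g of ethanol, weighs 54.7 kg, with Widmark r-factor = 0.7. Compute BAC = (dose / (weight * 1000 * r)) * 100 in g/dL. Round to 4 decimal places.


Applying the Widmark formula:
BAC = (dose_g / (body_wt * 1000 * r)) * 100
Denominator = 54.7 * 1000 * 0.7 = 38290
BAC = (41.0 / 38290) * 100
BAC = 0.1071 g/dL

0.1071


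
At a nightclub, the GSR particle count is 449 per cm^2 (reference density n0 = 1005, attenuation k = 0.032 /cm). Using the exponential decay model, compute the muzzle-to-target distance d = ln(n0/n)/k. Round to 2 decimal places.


GSR distance calculation:
n0/n = 1005 / 449 = 2.238307
ln(n0/n) = 0.80572
d = 0.80572 / 0.032 = 25.18 cm

25.18


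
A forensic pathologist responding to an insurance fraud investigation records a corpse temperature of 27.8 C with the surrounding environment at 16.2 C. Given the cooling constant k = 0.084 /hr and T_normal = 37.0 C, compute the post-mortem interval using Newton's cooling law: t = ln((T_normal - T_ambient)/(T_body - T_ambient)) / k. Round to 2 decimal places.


Using Newton's law of cooling:
t = ln((T_normal - T_ambient) / (T_body - T_ambient)) / k
T_normal - T_ambient = 20.8
T_body - T_ambient = 11.6
Ratio = 1.793103
ln(ratio) = 0.583948
t = 0.583948 / 0.084 = 6.95 hours

6.95


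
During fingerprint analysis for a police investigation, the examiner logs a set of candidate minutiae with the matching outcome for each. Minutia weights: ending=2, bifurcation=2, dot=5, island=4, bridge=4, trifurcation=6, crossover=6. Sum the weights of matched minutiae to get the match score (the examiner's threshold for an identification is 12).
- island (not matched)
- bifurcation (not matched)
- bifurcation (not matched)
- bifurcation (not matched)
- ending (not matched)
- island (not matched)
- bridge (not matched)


Weighted minutiae match score:
  island: not matched, +0
  bifurcation: not matched, +0
  bifurcation: not matched, +0
  bifurcation: not matched, +0
  ending: not matched, +0
  island: not matched, +0
  bridge: not matched, +0
Total score = 0
Threshold = 12; verdict = inconclusive

0


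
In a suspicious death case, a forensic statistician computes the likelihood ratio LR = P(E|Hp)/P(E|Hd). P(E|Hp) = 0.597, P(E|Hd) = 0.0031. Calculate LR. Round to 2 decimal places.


Likelihood ratio calculation:
LR = P(E|Hp) / P(E|Hd)
LR = 0.597 / 0.0031
LR = 192.58

192.58


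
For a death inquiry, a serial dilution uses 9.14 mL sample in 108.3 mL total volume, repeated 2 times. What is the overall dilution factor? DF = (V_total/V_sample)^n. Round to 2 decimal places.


Dilution factor calculation:
Single dilution = V_total / V_sample = 108.3 / 9.14 ≈ 11.849015
Number of dilutions = 2
Total DF = (108.3 / 9.14)^2 (full precision, rounded at the end) = 140.40

140.40


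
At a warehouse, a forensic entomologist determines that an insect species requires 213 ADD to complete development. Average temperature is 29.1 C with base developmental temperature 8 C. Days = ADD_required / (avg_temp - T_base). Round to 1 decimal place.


Insect development time:
Effective temperature = avg_temp - T_base = 29.1 - 8 = 21.1 C
Days = ADD / effective_temp = 213 / 21.1 = 10.1 days

10.1


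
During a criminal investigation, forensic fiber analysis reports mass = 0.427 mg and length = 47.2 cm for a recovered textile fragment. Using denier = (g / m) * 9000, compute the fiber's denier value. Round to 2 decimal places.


Denier calculation:
Mass in grams = 0.427 mg / 1000 = 0.000427 g
Length in meters = 47.2 cm / 100 = 0.472 m
Linear density = mass / length = 0.000427 / 0.472 = 0.00090466 g/m
Denier = (g/m) * 9000 = 0.00090466 * 9000 = 8.14

8.14


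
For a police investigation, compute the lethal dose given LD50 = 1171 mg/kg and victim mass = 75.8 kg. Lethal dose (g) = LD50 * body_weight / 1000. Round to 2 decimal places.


Lethal dose calculation:
Lethal dose = LD50 * body_weight / 1000
= 1171 * 75.8 / 1000
= 88761.8 / 1000
= 88.76 g

88.76


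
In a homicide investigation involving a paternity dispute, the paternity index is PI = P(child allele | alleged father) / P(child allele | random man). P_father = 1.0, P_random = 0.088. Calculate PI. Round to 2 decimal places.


Paternity Index calculation:
PI = P(allele|father) / P(allele|random)
PI = 1.0 / 0.088
PI = 11.36

11.36


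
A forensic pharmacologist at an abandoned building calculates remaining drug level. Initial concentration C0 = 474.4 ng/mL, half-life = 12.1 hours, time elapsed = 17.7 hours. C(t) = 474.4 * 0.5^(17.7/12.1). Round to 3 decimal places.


Drug concentration decay:
Number of half-lives = t / t_half = 17.7 / 12.1 = 1.46281
Decay factor = 0.5^1.46281 = 0.36278583
C(t) = 474.4 * 0.36278583 = 172.106 ng/mL

172.106


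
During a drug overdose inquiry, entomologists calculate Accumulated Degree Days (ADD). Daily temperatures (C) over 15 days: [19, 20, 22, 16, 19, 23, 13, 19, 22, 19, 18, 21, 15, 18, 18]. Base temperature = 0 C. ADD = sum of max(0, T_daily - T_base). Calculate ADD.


Computing ADD day by day:
Day 1: max(0, 19 - 0) = 19
Day 2: max(0, 20 - 0) = 20
Day 3: max(0, 22 - 0) = 22
Day 4: max(0, 16 - 0) = 16
Day 5: max(0, 19 - 0) = 19
Day 6: max(0, 23 - 0) = 23
Day 7: max(0, 13 - 0) = 13
Day 8: max(0, 19 - 0) = 19
Day 9: max(0, 22 - 0) = 22
Day 10: max(0, 19 - 0) = 19
Day 11: max(0, 18 - 0) = 18
Day 12: max(0, 21 - 0) = 21
Day 13: max(0, 15 - 0) = 15
Day 14: max(0, 18 - 0) = 18
Day 15: max(0, 18 - 0) = 18
Total ADD = 282

282


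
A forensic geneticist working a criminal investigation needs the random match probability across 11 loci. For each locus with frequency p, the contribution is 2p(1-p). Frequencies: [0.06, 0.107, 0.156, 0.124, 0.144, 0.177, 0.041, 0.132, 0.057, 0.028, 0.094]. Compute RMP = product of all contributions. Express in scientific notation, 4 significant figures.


Computing RMP for 11 loci:
Locus 1: 2 * 0.06 * 0.94 = 0.1128
Locus 2: 2 * 0.107 * 0.893 = 0.191102
Locus 3: 2 * 0.156 * 0.844 = 0.263328
Locus 4: 2 * 0.124 * 0.876 = 0.217248
Locus 5: 2 * 0.144 * 0.856 = 0.246528
Locus 6: 2 * 0.177 * 0.823 = 0.291342
Locus 7: 2 * 0.041 * 0.959 = 0.078638
Locus 8: 2 * 0.132 * 0.868 = 0.229152
Locus 9: 2 * 0.057 * 0.943 = 0.107502
Locus 10: 2 * 0.028 * 0.972 = 0.054432
Locus 11: 2 * 0.094 * 0.906 = 0.170328
RMP = 1.591e-09

1.591e-09


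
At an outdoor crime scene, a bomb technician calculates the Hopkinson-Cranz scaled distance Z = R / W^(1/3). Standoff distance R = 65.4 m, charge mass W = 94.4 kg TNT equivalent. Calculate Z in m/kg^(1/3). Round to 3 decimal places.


Scaled distance calculation:
W^(1/3) = 94.4^(1/3) = 4.553276
Z = R / W^(1/3) = 65.4 / 4.553276
Z = 14.363 m/kg^(1/3)

14.363


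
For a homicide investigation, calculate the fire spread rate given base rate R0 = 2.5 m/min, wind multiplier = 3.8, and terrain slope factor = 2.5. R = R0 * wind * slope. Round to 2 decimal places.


Fire spread rate calculation:
R = R0 * wind_factor * slope_factor
= 2.5 * 3.8 * 2.5
= 9.5 * 2.5
= 23.75 m/min

23.75


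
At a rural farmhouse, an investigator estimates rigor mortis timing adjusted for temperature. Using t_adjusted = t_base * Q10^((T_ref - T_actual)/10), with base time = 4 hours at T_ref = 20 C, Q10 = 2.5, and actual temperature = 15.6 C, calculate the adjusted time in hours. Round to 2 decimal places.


Rigor mortis time adjustment:
Exponent = (T_ref - T_actual) / 10 = (20 - 15.6) / 10 = 0.44
Q10 factor = 2.5^0.44 = 1.49656
t_adjusted = 4 * 1.49656 = 5.99 hours

5.99


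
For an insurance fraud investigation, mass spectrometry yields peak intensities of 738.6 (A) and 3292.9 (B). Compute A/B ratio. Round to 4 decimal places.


Spectral peak ratio:
Peak A = 738.6 counts
Peak B = 3292.9 counts
Ratio = 738.6 / 3292.9 = 0.2243

0.2243


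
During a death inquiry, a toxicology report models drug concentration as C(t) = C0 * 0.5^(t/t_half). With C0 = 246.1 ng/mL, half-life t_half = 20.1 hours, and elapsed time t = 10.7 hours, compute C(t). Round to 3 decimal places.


Drug concentration decay:
Number of half-lives = t / t_half = 10.7 / 20.1 = 0.532338
Decay factor = 0.5^0.532338 = 0.6914333
C(t) = 246.1 * 0.6914333 = 170.162 ng/mL

170.162


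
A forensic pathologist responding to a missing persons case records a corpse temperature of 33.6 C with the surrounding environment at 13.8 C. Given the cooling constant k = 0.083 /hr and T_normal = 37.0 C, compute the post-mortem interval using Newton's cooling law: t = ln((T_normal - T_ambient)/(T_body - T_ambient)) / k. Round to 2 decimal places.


Using Newton's law of cooling:
t = ln((T_normal - T_ambient) / (T_body - T_ambient)) / k
T_normal - T_ambient = 23.2
T_body - T_ambient = 19.8
Ratio = 1.171717
ln(ratio) = 0.15847
t = 0.15847 / 0.083 = 1.91 hours

1.91


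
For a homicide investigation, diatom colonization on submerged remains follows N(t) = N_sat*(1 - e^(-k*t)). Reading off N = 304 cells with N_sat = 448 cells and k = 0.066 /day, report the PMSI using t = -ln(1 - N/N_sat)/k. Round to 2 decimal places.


PMSI from diatom colonization curve:
N / N_sat = 304 / 448 = 0.678571
1 - N/N_sat = 0.321429
ln(1 - N/N_sat) = -1.134979
t = -ln(1 - N/N_sat) / k = -(-1.134979) / 0.066 = 17.20 days

17.20


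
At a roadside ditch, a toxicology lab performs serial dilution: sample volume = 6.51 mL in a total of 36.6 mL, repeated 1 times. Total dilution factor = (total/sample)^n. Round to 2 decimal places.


Dilution factor calculation:
Single dilution = V_total / V_sample = 36.6 / 6.51 ≈ 5.62212
Number of dilutions = 1
Total DF = (36.6 / 6.51)^1 (full precision, rounded at the end) = 5.62

5.62


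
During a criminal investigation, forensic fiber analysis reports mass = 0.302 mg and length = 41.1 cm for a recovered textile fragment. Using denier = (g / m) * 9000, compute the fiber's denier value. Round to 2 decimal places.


Denier calculation:
Mass in grams = 0.302 mg / 1000 = 0.000302 g
Length in meters = 41.1 cm / 100 = 0.411 m
Linear density = mass / length = 0.000302 / 0.411 = 0.00073479 g/m
Denier = (g/m) * 9000 = 0.00073479 * 9000 = 6.61

6.61


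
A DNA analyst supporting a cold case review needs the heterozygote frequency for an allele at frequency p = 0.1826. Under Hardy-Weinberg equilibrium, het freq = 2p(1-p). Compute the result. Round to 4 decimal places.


Hardy-Weinberg heterozygote frequency:
q = 1 - p = 1 - 0.1826 = 0.8174
2pq = 2 * 0.1826 * 0.8174 = 0.2985

0.2985


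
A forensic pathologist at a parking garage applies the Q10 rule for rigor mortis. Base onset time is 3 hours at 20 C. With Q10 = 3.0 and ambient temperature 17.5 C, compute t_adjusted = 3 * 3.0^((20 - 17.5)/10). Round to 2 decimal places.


Rigor mortis time adjustment:
Exponent = (T_ref - T_actual) / 10 = (20 - 17.5) / 10 = 0.25
Q10 factor = 3.0^0.25 = 1.31607
t_adjusted = 3 * 1.31607 = 3.95 hours

3.95


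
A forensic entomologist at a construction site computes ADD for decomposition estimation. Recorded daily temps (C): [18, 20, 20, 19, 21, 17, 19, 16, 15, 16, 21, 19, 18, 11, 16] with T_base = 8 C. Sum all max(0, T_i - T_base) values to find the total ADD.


Computing ADD day by day:
Day 1: max(0, 18 - 8) = 10
Day 2: max(0, 20 - 8) = 12
Day 3: max(0, 20 - 8) = 12
Day 4: max(0, 19 - 8) = 11
Day 5: max(0, 21 - 8) = 13
Day 6: max(0, 17 - 8) = 9
Day 7: max(0, 19 - 8) = 11
Day 8: max(0, 16 - 8) = 8
Day 9: max(0, 15 - 8) = 7
Day 10: max(0, 16 - 8) = 8
Day 11: max(0, 21 - 8) = 13
Day 12: max(0, 19 - 8) = 11
Day 13: max(0, 18 - 8) = 10
Day 14: max(0, 11 - 8) = 3
Day 15: max(0, 16 - 8) = 8
Total ADD = 146

146


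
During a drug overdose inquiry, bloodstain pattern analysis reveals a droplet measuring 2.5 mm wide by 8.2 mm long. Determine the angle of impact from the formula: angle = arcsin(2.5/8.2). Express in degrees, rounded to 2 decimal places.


Blood spatter impact angle calculation:
width / length = 2.5 / 8.2 = 0.304878
angle = arcsin(0.304878)
angle = 17.75 degrees

17.75


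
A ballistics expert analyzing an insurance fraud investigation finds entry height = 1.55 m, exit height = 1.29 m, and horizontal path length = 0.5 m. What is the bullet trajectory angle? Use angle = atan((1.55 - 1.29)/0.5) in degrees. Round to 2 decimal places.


Bullet trajectory angle:
Height difference = 1.55 - 1.29 = 0.26 m
angle = atan(0.26 / 0.5)
angle = atan(0.52)
angle = 27.47 degrees

27.47


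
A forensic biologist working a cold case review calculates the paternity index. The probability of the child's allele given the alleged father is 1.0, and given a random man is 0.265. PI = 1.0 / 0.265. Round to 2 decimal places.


Paternity Index calculation:
PI = P(allele|father) / P(allele|random)
PI = 1.0 / 0.265
PI = 3.77

3.77


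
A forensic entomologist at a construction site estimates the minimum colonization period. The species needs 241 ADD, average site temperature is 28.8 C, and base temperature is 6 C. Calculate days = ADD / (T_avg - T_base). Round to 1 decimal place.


Insect development time:
Effective temperature = avg_temp - T_base = 28.8 - 6 = 22.8 C
Days = ADD / effective_temp = 241 / 22.8 = 10.6 days

10.6


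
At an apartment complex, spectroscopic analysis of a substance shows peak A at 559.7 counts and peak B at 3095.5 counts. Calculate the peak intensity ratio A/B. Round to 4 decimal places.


Spectral peak ratio:
Peak A = 559.7 counts
Peak B = 3095.5 counts
Ratio = 559.7 / 3095.5 = 0.1808

0.1808


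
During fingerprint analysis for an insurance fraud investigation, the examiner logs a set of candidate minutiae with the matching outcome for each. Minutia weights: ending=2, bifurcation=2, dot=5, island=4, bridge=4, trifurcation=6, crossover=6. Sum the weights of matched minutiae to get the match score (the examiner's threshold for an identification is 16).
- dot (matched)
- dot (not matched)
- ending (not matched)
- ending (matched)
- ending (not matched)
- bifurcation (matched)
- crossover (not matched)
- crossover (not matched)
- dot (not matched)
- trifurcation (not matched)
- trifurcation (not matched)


Weighted minutiae match score:
  dot: matched, +5 (running total 5)
  dot: not matched, +0
  ending: not matched, +0
  ending: matched, +2 (running total 7)
  ending: not matched, +0
  bifurcation: matched, +2 (running total 9)
  crossover: not matched, +0
  crossover: not matched, +0
  dot: not matched, +0
  trifurcation: not matched, +0
  trifurcation: not matched, +0
Total score = 9
Threshold = 16; verdict = inconclusive

9


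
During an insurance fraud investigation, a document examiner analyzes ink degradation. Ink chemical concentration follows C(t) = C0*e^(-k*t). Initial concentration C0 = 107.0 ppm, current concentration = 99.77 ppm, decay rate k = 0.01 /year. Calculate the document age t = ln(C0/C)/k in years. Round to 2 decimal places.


Document age estimation:
C0/C = 107.0 / 99.77 = 1.072467
ln(C0/C) = 0.069962
t = 0.069962 / 0.01 = 7.00 years

7.00


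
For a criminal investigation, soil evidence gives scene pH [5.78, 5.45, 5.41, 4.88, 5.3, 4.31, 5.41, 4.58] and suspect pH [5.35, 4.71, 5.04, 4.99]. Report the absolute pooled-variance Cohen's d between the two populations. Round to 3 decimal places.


Pooled-variance Cohen's d for soil pH comparison:
Scene mean = 41.12 / 8 = 5.14
Suspect mean = 20.09 / 4 = 5.0225
Scene sample variance s_s^2 = 0.2496
Suspect sample variance s_c^2 = 0.068758
Pooled variance = ((n_s-1)*s_s^2 + (n_c-1)*s_c^2) / (n_s + n_c - 2) = 0.195348
Pooled SD = sqrt(0.195348) = 0.441982
Mean difference = 0.1175
|d| = |0.1175| / 0.441982 = 0.266

0.266


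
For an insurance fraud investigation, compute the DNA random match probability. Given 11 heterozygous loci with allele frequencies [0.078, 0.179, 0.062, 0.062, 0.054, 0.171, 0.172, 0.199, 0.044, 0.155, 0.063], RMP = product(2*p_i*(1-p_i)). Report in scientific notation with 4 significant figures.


Computing RMP for 11 loci:
Locus 1: 2 * 0.078 * 0.922 = 0.143832
Locus 2: 2 * 0.179 * 0.821 = 0.293918
Locus 3: 2 * 0.062 * 0.938 = 0.116312
Locus 4: 2 * 0.062 * 0.938 = 0.116312
Locus 5: 2 * 0.054 * 0.946 = 0.102168
Locus 6: 2 * 0.171 * 0.829 = 0.283518
Locus 7: 2 * 0.172 * 0.828 = 0.284832
Locus 8: 2 * 0.199 * 0.801 = 0.318798
Locus 9: 2 * 0.044 * 0.956 = 0.084128
Locus 10: 2 * 0.155 * 0.845 = 0.26195
Locus 11: 2 * 0.063 * 0.937 = 0.118062
RMP = 3.914e-09

3.914e-09


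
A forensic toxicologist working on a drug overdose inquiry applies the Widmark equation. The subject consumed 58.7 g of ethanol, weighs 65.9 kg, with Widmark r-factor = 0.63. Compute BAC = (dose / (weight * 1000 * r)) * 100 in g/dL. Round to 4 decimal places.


Applying the Widmark formula:
BAC = (dose_g / (body_wt * 1000 * r)) * 100
Denominator = 65.9 * 1000 * 0.63 = 41517
BAC = (58.7 / 41517) * 100
BAC = 0.1414 g/dL

0.1414


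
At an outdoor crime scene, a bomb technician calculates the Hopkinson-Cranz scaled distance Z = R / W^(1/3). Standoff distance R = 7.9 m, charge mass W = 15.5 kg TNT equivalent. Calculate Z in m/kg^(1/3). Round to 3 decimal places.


Scaled distance calculation:
W^(1/3) = 15.5^(1/3) = 2.493315
Z = R / W^(1/3) = 7.9 / 2.493315
Z = 3.168 m/kg^(1/3)

3.168


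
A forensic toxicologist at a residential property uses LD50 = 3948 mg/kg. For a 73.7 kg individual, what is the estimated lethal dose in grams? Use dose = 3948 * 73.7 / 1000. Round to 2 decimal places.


Lethal dose calculation:
Lethal dose = LD50 * body_weight / 1000
= 3948 * 73.7 / 1000
= 290967.6 / 1000
= 290.97 g

290.97


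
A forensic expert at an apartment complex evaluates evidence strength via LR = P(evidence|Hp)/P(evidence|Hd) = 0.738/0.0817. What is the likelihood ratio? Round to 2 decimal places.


Likelihood ratio calculation:
LR = P(E|Hp) / P(E|Hd)
LR = 0.738 / 0.0817
LR = 9.03

9.03


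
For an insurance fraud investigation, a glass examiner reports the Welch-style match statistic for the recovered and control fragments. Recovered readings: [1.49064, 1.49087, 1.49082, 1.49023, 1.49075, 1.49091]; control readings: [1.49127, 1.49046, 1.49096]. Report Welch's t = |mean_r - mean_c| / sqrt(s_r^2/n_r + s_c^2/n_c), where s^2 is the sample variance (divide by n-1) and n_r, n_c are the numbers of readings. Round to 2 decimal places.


Welch's t-criterion for glass RI comparison:
Recovered mean = sum / n_r = 8.94422 / 6 = 1.4907033
Control mean = sum / n_c = 4.47269 / 3 = 1.4908967
Recovered sample variance s_r^2 = 6.28667e-08
Control sample variance s_c^2 = 1.67033e-07
Welch SE (unpooled) = sqrt(s_r^2/n_r + s_c^2/n_c) = sqrt(1.04778e-08 + 5.56778e-08) = sqrt(6.61556e-08) = 0.000257207
|mean_r - mean_c| = 0.000193333
t = 0.000193333 / 0.000257207 = 0.75

0.75


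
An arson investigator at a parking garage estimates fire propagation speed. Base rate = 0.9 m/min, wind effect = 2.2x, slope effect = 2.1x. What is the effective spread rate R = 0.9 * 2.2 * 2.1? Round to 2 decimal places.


Fire spread rate calculation:
R = R0 * wind_factor * slope_factor
= 0.9 * 2.2 * 2.1
= 1.98 * 2.1
= 4.16 m/min

4.16


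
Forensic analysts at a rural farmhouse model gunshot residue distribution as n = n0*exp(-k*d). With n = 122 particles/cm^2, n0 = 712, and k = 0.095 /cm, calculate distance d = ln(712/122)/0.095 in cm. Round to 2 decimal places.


GSR distance calculation:
n0/n = 712 / 122 = 5.836066
ln(n0/n) = 1.764057
d = 1.764057 / 0.095 = 18.57 cm

18.57


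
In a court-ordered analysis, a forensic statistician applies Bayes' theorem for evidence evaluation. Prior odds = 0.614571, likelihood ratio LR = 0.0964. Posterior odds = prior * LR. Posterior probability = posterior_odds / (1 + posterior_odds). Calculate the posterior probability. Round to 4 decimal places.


Bayesian evidence evaluation:
Posterior odds = prior_odds * LR = 0.614571 * 0.0964 = 0.05924464
Posterior probability = posterior_odds / (1 + posterior_odds)
= 0.05924464 / (1 + 0.05924464)
= 0.05924464 / 1.05924464
= 0.0559

0.0559


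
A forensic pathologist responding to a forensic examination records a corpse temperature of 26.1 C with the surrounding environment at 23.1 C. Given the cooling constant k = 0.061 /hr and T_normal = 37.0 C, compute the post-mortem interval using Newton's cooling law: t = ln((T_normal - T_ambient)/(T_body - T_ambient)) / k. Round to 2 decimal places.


Using Newton's law of cooling:
t = ln((T_normal - T_ambient) / (T_body - T_ambient)) / k
T_normal - T_ambient = 13.9
T_body - T_ambient = 3.0
Ratio = 4.633333
ln(ratio) = 1.533276
t = 1.533276 / 0.061 = 25.14 hours

25.14


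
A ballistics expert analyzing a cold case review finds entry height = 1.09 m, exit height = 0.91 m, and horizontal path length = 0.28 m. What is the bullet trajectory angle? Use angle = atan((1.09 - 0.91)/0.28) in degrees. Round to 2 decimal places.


Bullet trajectory angle:
Height difference = 1.09 - 0.91 = 0.18 m
angle = atan(0.18 / 0.28)
angle = atan(0.642857)
angle = 32.74 degrees

32.74


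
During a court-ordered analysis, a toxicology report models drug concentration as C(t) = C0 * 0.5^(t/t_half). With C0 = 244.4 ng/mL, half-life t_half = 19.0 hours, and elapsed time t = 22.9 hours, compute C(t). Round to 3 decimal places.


Drug concentration decay:
Number of half-lives = t / t_half = 22.9 / 19.0 = 1.205263
Decay factor = 0.5^1.205263 = 0.43369028
C(t) = 244.4 * 0.43369028 = 105.994 ng/mL

105.994
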